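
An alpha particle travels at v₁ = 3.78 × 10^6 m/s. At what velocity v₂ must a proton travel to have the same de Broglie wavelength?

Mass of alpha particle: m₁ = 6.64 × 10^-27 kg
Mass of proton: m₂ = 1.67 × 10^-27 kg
v₂ = 1.50 × 10^7 m/s

For equal de Broglie wavelengths: λ₁ = λ₂

h/(m₁v₁) = h/(m₂v₂)
m₁v₁ = m₂v₂
v₂ = v₁ · (m₁/m₂)

v₂ = 3.78 × 10^6 m/s × (6.64 × 10^-27 kg / 1.67 × 10^-27 kg)
v₂ = 1.50 × 10^7 m/s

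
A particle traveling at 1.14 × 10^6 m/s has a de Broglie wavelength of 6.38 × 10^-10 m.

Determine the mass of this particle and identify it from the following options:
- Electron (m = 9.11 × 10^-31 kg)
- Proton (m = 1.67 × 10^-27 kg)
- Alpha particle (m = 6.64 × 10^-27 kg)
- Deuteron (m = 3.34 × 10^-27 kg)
The particle is an electron.

From λ = h/(mv), solve for mass:

m = h/(λv)
m = (6.626 × 10^-34 J·s) / (6.38 × 10^-10 m × 1.14 × 10^6 m/s)
m = 9.11 × 10^-31 kg

Comparing with the listed masses, this is closest to an electron.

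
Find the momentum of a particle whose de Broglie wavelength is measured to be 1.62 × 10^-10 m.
4.09 × 10^-24 kg·m/s

From the de Broglie relation λ = h/p, we solve for p:

p = h/λ
p = (6.626 × 10^-34 J·s) / (1.62 × 10^-10 m)
p = 4.09 × 10^-24 kg·m/s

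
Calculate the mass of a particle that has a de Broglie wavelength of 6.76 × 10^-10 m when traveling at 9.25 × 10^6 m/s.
1.06 × 10^-31 kg

From the de Broglie relation λ = h/(mv), we solve for m:

m = h/(λv)
m = (6.626 × 10^-34 J·s) / (6.76 × 10^-10 m × 9.25 × 10^6 m/s)
m = 1.06 × 10^-31 kg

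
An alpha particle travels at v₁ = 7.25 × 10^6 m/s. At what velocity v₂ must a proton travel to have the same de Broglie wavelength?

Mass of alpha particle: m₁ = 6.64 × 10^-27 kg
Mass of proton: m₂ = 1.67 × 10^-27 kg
v₂ = 2.88 × 10^7 m/s

For equal de Broglie wavelengths: λ₁ = λ₂

h/(m₁v₁) = h/(m₂v₂)
m₁v₁ = m₂v₂
v₂ = v₁ · (m₁/m₂)

v₂ = 7.25 × 10^6 m/s × (6.64 × 10^-27 kg / 1.67 × 10^-27 kg)
v₂ = 2.88 × 10^7 m/s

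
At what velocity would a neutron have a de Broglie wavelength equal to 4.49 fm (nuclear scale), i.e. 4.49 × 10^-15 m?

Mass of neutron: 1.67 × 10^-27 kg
8.84 × 10^7 m/s

From λ = h/(mv), solve for v:

v = h/(mλ)
v = (6.626 × 10^-34 J·s) / (1.67 × 10^-27 kg × 4.49 × 10^-15 m)
v = 8.84 × 10^7 m/s

Note: This velocity is 29.5% of the speed of light, so relativistic corrections would be needed for a more accurate calculation.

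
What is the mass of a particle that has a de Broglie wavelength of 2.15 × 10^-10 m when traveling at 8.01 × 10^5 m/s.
3.85 × 10^-30 kg

From the de Broglie relation λ = h/(mv), we solve for m:

m = h/(λv)
m = (6.626 × 10^-34 J·s) / (2.15 × 10^-10 m × 8.01 × 10^5 m/s)
m = 3.85 × 10^-30 kg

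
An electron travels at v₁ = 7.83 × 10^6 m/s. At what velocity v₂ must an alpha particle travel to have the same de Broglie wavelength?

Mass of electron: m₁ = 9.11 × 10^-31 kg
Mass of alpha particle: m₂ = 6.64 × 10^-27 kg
v₂ = 1.07 × 10^3 m/s

For equal de Broglie wavelengths: λ₁ = λ₂

h/(m₁v₁) = h/(m₂v₂)
m₁v₁ = m₂v₂
v₂ = v₁ · (m₁/m₂)

v₂ = 7.83 × 10^6 m/s × (9.11 × 10^-31 kg / 6.64 × 10^-27 kg)
v₂ = 1.07 × 10^3 m/s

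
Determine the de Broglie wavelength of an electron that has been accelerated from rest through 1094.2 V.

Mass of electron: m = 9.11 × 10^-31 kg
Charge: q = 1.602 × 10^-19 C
3.71 × 10^-11 m

When a particle is accelerated through voltage V, it gains kinetic energy KE = qV.

The de Broglie wavelength is then λ = h/√(2mqV):

λ = h/√(2mqV)
λ = (6.626 × 10^-34 J·s) / √(2 × 9.11 × 10^-31 kg × 1.602 × 10^-19 C × 1094.2 V)
λ = 3.71 × 10^-11 m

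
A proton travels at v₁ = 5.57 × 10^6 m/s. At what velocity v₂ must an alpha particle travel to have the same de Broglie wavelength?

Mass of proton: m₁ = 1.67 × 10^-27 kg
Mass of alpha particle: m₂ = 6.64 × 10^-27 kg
v₂ = 1.40 × 10^6 m/s

For equal de Broglie wavelengths: λ₁ = λ₂

h/(m₁v₁) = h/(m₂v₂)
m₁v₁ = m₂v₂
v₂ = v₁ · (m₁/m₂)

v₂ = 5.57 × 10^6 m/s × (1.67 × 10^-27 kg / 6.64 × 10^-27 kg)
v₂ = 1.40 × 10^6 m/s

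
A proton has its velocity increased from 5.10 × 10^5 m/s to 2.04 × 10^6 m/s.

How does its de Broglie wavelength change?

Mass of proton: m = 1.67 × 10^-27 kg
The wavelength decreases by a factor of 4.

Using λ = h/(mv):

Initial wavelength: λ₁ = h/(mv₁) = 7.78 × 10^-13 m
Final wavelength: λ₂ = h/(mv₂) = 1.94 × 10^-13 m

Since λ ∝ 1/v, when velocity increases by a factor of 4, the wavelength decreases by a factor of 4.

λ₂/λ₁ = v₁/v₂ = 1/4

The wavelength decreases by a factor of 4.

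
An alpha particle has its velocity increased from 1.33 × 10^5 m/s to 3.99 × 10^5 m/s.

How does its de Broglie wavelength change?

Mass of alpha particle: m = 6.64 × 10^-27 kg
The wavelength decreases by a factor of 3.

Using λ = h/(mv):

Initial wavelength: λ₁ = h/(mv₁) = 7.50 × 10^-13 m
Final wavelength: λ₂ = h/(mv₂) = 2.50 × 10^-13 m

Since λ ∝ 1/v, when velocity increases by a factor of 3, the wavelength decreases by a factor of 3.

λ₂/λ₁ = v₁/v₂ = 1/3

The wavelength decreases by a factor of 3.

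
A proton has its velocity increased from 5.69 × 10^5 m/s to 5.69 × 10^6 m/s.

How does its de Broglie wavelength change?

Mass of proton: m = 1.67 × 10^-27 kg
The wavelength decreases by a factor of 10.

Using λ = h/(mv):

Initial wavelength: λ₁ = h/(mv₁) = 6.97 × 10^-13 m
Final wavelength: λ₂ = h/(mv₂) = 6.97 × 10^-14 m

Since λ ∝ 1/v, when velocity increases by a factor of 10, the wavelength decreases by a factor of 10.

λ₂/λ₁ = v₁/v₂ = 1/10

The wavelength decreases by a factor of 10.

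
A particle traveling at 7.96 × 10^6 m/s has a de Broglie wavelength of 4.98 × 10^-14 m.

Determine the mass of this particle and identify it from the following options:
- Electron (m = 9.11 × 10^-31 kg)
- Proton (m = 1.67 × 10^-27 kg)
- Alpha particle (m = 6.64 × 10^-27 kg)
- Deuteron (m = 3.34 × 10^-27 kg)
The particle is a proton.

From λ = h/(mv), solve for mass:

m = h/(λv)
m = (6.626 × 10^-34 J·s) / (4.98 × 10^-14 m × 7.96 × 10^6 m/s)
m = 1.67 × 10^-27 kg

Comparing with the listed masses, this is closest to a proton.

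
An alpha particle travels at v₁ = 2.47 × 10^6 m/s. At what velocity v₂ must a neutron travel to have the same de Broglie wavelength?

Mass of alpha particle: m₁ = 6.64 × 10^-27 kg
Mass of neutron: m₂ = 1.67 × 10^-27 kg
v₂ = 9.82 × 10^6 m/s

For equal de Broglie wavelengths: λ₁ = λ₂

h/(m₁v₁) = h/(m₂v₂)
m₁v₁ = m₂v₂
v₂ = v₁ · (m₁/m₂)

v₂ = 2.47 × 10^6 m/s × (6.64 × 10^-27 kg / 1.67 × 10^-27 kg)
v₂ = 9.82 × 10^6 m/s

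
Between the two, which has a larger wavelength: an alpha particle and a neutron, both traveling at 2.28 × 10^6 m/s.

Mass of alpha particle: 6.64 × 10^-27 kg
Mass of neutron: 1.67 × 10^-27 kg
The neutron has the longer wavelength.

Using λ = h/(mv), since both particles have the same velocity, the wavelength depends only on mass.

For alpha particle: λ₁ = h/(m₁v) = 4.38 × 10^-14 m
For neutron: λ₂ = h/(m₂v) = 1.74 × 10^-13 m

Since λ ∝ 1/m at constant velocity, the lighter particle has the longer wavelength.

The neutron has the longer de Broglie wavelength.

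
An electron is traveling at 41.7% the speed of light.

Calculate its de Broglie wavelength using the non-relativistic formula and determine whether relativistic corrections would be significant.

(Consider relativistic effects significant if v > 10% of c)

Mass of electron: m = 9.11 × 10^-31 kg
Yes, relativistic corrections are needed.

Using the non-relativistic de Broglie formula λ = h/(mv):

v = 41.7% × c = 1.250 × 10^8 m/s

λ = h/(mv)
λ = (6.626 × 10^-34 J·s) / (9.11 × 10^-31 kg × 1.250 × 10^8 m/s)
λ = 5.82 × 10^-12 m

Since v = 41.7% of c > 10% of c, relativistic corrections ARE significant and the actual wavelength would differ from this non-relativistic estimate.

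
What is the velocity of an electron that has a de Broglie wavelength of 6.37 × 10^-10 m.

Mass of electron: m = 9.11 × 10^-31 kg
1.14 × 10^6 m/s

From the de Broglie relation λ = h/(mv), we solve for v:

v = h/(mλ)
v = (6.626 × 10^-34 J·s) / (9.11 × 10^-31 kg × 6.37 × 10^-10 m)
v = 1.14 × 10^6 m/s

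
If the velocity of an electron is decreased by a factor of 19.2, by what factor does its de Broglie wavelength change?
The wavelength increases by a factor of 19.2.

From λ = h/(mv), the wavelength is inversely proportional to velocity:

λ ∝ 1/v

If v → v/19.2, then λ → 19.2λ

When velocity is decreased by a factor of 19.2, the wavelength increases by a factor of 19.2.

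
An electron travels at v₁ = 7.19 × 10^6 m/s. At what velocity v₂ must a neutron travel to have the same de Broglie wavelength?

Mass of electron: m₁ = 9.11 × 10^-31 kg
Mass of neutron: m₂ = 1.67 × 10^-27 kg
v₂ = 3.92 × 10^3 m/s

For equal de Broglie wavelengths: λ₁ = λ₂

h/(m₁v₁) = h/(m₂v₂)
m₁v₁ = m₂v₂
v₂ = v₁ · (m₁/m₂)

v₂ = 7.19 × 10^6 m/s × (9.11 × 10^-31 kg / 1.67 × 10^-27 kg)
v₂ = 3.92 × 10^3 m/s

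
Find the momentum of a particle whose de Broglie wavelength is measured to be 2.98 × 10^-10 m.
2.22 × 10^-24 kg·m/s

From the de Broglie relation λ = h/p, we solve for p:

p = h/λ
p = (6.626 × 10^-34 J·s) / (2.98 × 10^-10 m)
p = 2.22 × 10^-24 kg·m/s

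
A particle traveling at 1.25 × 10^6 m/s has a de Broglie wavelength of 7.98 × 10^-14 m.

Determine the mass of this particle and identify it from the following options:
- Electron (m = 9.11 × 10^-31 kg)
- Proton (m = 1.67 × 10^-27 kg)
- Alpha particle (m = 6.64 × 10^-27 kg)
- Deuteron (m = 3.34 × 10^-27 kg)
The particle is an alpha particle.

From λ = h/(mv), solve for mass:

m = h/(λv)
m = (6.626 × 10^-34 J·s) / (7.98 × 10^-14 m × 1.25 × 10^6 m/s)
m = 6.64 × 10^-27 kg

Comparing with the listed masses, this is closest to an alpha particle.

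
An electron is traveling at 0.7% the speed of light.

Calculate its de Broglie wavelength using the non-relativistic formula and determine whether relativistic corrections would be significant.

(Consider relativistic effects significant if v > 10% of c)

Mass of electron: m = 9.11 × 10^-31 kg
No, relativistic corrections are not needed.

Using the non-relativistic de Broglie formula λ = h/(mv):

v = 0.7% × c = 2.099 × 10^6 m/s

λ = h/(mv)
λ = (6.626 × 10^-34 J·s) / (9.11 × 10^-31 kg × 2.099 × 10^6 m/s)
λ = 3.47 × 10^-10 m

Since v = 0.7% of c < 10% of c, relativistic corrections are NOT significant and this non-relativistic result is a good approximation.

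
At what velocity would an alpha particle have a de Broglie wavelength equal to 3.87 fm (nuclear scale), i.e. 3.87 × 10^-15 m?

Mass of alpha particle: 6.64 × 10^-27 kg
2.58 × 10^7 m/s

From λ = h/(mv), solve for v:

v = h/(mλ)
v = (6.626 × 10^-34 J·s) / (6.64 × 10^-27 kg × 3.87 × 10^-15 m)
v = 2.58 × 10^7 m/s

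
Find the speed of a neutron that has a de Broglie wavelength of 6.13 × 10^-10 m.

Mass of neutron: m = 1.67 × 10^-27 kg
6.47 × 10^2 m/s

From the de Broglie relation λ = h/(mv), we solve for v:

v = h/(mλ)
v = (6.626 × 10^-34 J·s) / (1.67 × 10^-27 kg × 6.13 × 10^-10 m)
v = 6.47 × 10^2 m/s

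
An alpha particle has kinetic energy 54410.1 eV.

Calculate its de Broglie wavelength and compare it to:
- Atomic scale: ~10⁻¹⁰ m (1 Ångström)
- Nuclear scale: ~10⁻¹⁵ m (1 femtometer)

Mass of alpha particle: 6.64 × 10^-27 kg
λ = 6.16 × 10^-14 m, which is between nuclear and atomic scales.

Using λ = h/√(2mKE):

KE = 54410.1 eV = 8.717 × 10^-15 J

λ = h/√(2mKE)
λ = (6.626 × 10^-34 J·s) / √(2 × 6.64 × 10^-27 kg × 8.717 × 10^-15 J)
λ = 6.16 × 10^-14 m

Comparison:
- Atomic scale (10⁻¹⁰ m): λ is 0.00062× this size
- Nuclear scale (10⁻¹⁵ m): λ is 62× this size

The wavelength is between nuclear and atomic scales.

This wavelength is appropriate for probing atomic structure but too large for nuclear physics experiments.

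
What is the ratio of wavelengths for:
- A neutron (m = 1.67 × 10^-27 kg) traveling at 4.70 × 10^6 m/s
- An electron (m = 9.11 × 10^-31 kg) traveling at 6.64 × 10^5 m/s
λ₁/λ₂ = 7.71 × 10^-5

Using λ = h/(mv):

λ₁ = h/(m₁v₁) = 8.44 × 10^-14 m
λ₂ = h/(m₂v₂) = 1.10 × 10^-9 m

Ratio λ₁/λ₂ = (m₂v₂)/(m₁v₁)
         = (9.11 × 10^-31 kg × 6.64 × 10^5 m/s) / (1.67 × 10^-27 kg × 4.70 × 10^6 m/s)
         = 7.71 × 10^-5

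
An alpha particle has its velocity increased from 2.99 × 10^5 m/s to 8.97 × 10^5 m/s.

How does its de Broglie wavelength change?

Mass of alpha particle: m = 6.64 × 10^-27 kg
The wavelength decreases by a factor of 3.

Using λ = h/(mv):

Initial wavelength: λ₁ = h/(mv₁) = 3.34 × 10^-13 m
Final wavelength: λ₂ = h/(mv₂) = 1.11 × 10^-13 m

Since λ ∝ 1/v, when velocity increases by a factor of 3, the wavelength decreases by a factor of 3.

λ₂/λ₁ = v₁/v₂ = 1/3

The wavelength decreases by a factor of 3.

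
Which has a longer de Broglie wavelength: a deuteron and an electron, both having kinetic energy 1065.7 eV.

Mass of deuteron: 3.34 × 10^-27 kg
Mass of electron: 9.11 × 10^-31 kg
The electron has the longer wavelength.

Using λ = h/√(2mKE):

For deuteron: λ₁ = h/√(2m₁KE) = 6.20 × 10^-13 m
For electron: λ₂ = h/√(2m₂KE) = 3.76 × 10^-11 m

Since λ ∝ 1/√m at constant kinetic energy, the lighter particle has the longer wavelength.

The electron has the longer de Broglie wavelength.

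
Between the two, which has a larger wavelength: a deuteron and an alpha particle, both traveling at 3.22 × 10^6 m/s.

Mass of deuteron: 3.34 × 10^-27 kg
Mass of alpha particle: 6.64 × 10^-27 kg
The deuteron has the longer wavelength.

Using λ = h/(mv), since both particles have the same velocity, the wavelength depends only on mass.

For deuteron: λ₁ = h/(m₁v) = 6.16 × 10^-14 m
For alpha particle: λ₂ = h/(m₂v) = 3.10 × 10^-14 m

Since λ ∝ 1/m at constant velocity, the lighter particle has the longer wavelength.

The deuteron has the longer de Broglie wavelength.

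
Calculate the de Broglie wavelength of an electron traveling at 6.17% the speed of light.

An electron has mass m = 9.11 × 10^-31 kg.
3.93 × 10^-11 m

Using the de Broglie relation λ = h/(mv):

v = 6.17% × c = 1.850 × 10^7 m/s

λ = h/(mv)
λ = (6.626 × 10^-34 J·s) / (9.11 × 10^-31 kg × 1.850 × 10^7 m/s)
λ = 3.93 × 10^-11 m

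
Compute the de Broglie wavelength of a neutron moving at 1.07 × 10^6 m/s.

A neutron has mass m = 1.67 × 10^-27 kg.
3.71 × 10^-13 m

Using the de Broglie relation λ = h/(mv):

λ = h/(mv)
λ = (6.626 × 10^-34 J·s) / (1.67 × 10^-27 kg × 1.07 × 10^6 m/s)
λ = 3.71 × 10^-13 m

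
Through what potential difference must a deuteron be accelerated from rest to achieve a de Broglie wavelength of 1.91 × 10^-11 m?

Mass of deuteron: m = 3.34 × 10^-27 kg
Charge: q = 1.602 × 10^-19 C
1.12 V

From λ = h/√(2mqV), we solve for V:

λ² = h²/(2mqV)
V = h²/(2mqλ²)
V = (6.626 × 10^-34 J·s)² / (2 × 3.34 × 10^-27 kg × 1.602 × 10^-19 C × (1.91 × 10^-11 m)²)
V = 1.12 V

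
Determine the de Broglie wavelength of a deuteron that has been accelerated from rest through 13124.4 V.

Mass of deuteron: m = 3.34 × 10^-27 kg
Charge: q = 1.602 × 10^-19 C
1.77 × 10^-13 m

When a particle is accelerated through voltage V, it gains kinetic energy KE = qV.

The de Broglie wavelength is then λ = h/√(2mqV):

λ = h/√(2mqV)
λ = (6.626 × 10^-34 J·s) / √(2 × 3.34 × 10^-27 kg × 1.602 × 10^-19 C × 13124.4 V)
λ = 1.77 × 10^-13 m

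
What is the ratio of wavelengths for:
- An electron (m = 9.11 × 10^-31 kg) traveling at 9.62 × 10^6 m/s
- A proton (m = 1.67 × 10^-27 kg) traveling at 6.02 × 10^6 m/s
λ₁/λ₂ = 1.15 × 10^3

Using λ = h/(mv):

λ₁ = h/(m₁v₁) = 7.56 × 10^-11 m
λ₂ = h/(m₂v₂) = 6.59 × 10^-14 m

Ratio λ₁/λ₂ = (m₂v₂)/(m₁v₁)
         = (1.67 × 10^-27 kg × 6.02 × 10^6 m/s) / (9.11 × 10^-31 kg × 9.62 × 10^6 m/s)
         = 1.15 × 10^3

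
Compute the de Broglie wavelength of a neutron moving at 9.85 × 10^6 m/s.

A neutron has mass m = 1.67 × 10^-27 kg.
4.03 × 10^-14 m

Using the de Broglie relation λ = h/(mv):

λ = h/(mv)
λ = (6.626 × 10^-34 J·s) / (1.67 × 10^-27 kg × 9.85 × 10^6 m/s)
λ = 4.03 × 10^-14 m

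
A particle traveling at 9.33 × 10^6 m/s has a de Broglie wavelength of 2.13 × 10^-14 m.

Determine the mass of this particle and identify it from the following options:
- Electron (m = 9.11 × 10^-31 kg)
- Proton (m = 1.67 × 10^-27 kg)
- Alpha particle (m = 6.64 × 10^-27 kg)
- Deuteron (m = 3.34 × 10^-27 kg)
The particle is a deuteron.

From λ = h/(mv), solve for mass:

m = h/(λv)
m = (6.626 × 10^-34 J·s) / (2.13 × 10^-14 m × 9.33 × 10^6 m/s)
m = 3.33 × 10^-27 kg

Comparing with the listed masses, this is closest to a deuteron.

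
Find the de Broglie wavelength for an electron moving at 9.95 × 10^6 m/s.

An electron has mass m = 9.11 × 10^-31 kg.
7.31 × 10^-11 m

Using the de Broglie relation λ = h/(mv):

λ = h/(mv)
λ = (6.626 × 10^-34 J·s) / (9.11 × 10^-31 kg × 9.95 × 10^6 m/s)
λ = 7.31 × 10^-11 m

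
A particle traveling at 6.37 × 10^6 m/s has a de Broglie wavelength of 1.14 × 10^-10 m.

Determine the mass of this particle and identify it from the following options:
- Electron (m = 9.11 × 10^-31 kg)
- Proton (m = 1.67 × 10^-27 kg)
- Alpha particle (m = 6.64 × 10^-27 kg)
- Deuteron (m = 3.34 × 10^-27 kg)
The particle is an electron.

From λ = h/(mv), solve for mass:

m = h/(λv)
m = (6.626 × 10^-34 J·s) / (1.14 × 10^-10 m × 6.37 × 10^6 m/s)
m = 9.12 × 10^-31 kg

Comparing with the listed masses, this is closest to an electron.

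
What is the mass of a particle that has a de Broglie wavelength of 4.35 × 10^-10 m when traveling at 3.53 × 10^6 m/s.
4.32 × 10^-31 kg

From the de Broglie relation λ = h/(mv), we solve for m:

m = h/(λv)
m = (6.626 × 10^-34 J·s) / (4.35 × 10^-10 m × 3.53 × 10^6 m/s)
m = 4.32 × 10^-31 kg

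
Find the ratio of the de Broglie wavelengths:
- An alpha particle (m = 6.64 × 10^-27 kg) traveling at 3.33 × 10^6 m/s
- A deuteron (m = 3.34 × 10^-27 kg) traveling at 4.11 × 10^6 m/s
λ₁/λ₂ = 0.621

Using λ = h/(mv):

λ₁ = h/(m₁v₁) = 3.00 × 10^-14 m
λ₂ = h/(m₂v₂) = 4.83 × 10^-14 m

Ratio λ₁/λ₂ = (m₂v₂)/(m₁v₁)
         = (3.34 × 10^-27 kg × 4.11 × 10^6 m/s) / (6.64 × 10^-27 kg × 3.33 × 10^6 m/s)
         = 0.621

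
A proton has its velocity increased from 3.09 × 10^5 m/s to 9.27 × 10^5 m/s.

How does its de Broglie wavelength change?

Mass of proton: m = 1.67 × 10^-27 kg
The wavelength decreases by a factor of 3.

Using λ = h/(mv):

Initial wavelength: λ₁ = h/(mv₁) = 1.28 × 10^-12 m
Final wavelength: λ₂ = h/(mv₂) = 4.28 × 10^-13 m

Since λ ∝ 1/v, when velocity increases by a factor of 3, the wavelength decreases by a factor of 3.

λ₂/λ₁ = v₁/v₂ = 1/3

The wavelength decreases by a factor of 3.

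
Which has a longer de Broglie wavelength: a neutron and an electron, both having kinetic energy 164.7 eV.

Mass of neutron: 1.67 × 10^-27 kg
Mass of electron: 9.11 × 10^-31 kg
The electron has the longer wavelength.

Using λ = h/√(2mKE):

For neutron: λ₁ = h/√(2m₁KE) = 2.23 × 10^-12 m
For electron: λ₂ = h/√(2m₂KE) = 9.56 × 10^-11 m

Since λ ∝ 1/√m at constant kinetic energy, the lighter particle has the longer wavelength.

The electron has the longer de Broglie wavelength.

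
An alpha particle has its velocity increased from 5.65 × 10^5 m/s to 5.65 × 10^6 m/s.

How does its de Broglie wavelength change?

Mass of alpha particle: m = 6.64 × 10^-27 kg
The wavelength decreases by a factor of 10.

Using λ = h/(mv):

Initial wavelength: λ₁ = h/(mv₁) = 1.77 × 10^-13 m
Final wavelength: λ₂ = h/(mv₂) = 1.77 × 10^-14 m

Since λ ∝ 1/v, when velocity increases by a factor of 10, the wavelength decreases by a factor of 10.

λ₂/λ₁ = v₁/v₂ = 1/10

The wavelength decreases by a factor of 10.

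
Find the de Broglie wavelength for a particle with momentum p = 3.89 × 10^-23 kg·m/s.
1.70 × 10^-11 m

Using the de Broglie relation λ = h/p:

λ = h/p
λ = (6.626 × 10^-34 J·s) / (3.89 × 10^-23 kg·m/s)
λ = 1.70 × 10^-11 m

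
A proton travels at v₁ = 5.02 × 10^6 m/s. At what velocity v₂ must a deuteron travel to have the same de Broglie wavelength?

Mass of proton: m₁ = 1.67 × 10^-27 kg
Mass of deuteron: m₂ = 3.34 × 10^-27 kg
v₂ = 2.51 × 10^6 m/s

For equal de Broglie wavelengths: λ₁ = λ₂

h/(m₁v₁) = h/(m₂v₂)
m₁v₁ = m₂v₂
v₂ = v₁ · (m₁/m₂)

v₂ = 5.02 × 10^6 m/s × (1.67 × 10^-27 kg / 3.34 × 10^-27 kg)
v₂ = 2.51 × 10^6 m/s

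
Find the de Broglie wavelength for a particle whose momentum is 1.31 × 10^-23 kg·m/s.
5.06 × 10^-11 m

Using the de Broglie relation λ = h/p:

λ = h/p
λ = (6.626 × 10^-34 J·s) / (1.31 × 10^-23 kg·m/s)
λ = 5.06 × 10^-11 m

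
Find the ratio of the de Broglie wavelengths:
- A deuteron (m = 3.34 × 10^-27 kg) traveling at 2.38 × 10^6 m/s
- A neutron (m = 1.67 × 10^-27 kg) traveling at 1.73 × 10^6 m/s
λ₁/λ₂ = 0.363

Using λ = h/(mv):

λ₁ = h/(m₁v₁) = 8.34 × 10^-14 m
λ₂ = h/(m₂v₂) = 2.29 × 10^-13 m

Ratio λ₁/λ₂ = (m₂v₂)/(m₁v₁)
         = (1.67 × 10^-27 kg × 1.73 × 10^6 m/s) / (3.34 × 10^-27 kg × 2.38 × 10^6 m/s)
         = 0.363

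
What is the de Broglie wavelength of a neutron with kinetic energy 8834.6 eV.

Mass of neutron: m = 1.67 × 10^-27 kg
3.05 × 10^-13 m

Using λ = h/√(2mKE):

First convert KE to Joules: KE = 8834.6 eV = 1.415 × 10^-15 J

λ = h/√(2mKE)
λ = (6.626 × 10^-34 J·s) / √(2 × 1.67 × 10^-27 kg × 1.415 × 10^-15 J)
λ = 3.05 × 10^-13 m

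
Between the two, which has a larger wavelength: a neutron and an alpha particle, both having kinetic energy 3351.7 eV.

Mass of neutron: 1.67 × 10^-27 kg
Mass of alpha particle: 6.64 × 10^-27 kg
The neutron has the longer wavelength.

Using λ = h/√(2mKE):

For neutron: λ₁ = h/√(2m₁KE) = 4.95 × 10^-13 m
For alpha particle: λ₂ = h/√(2m₂KE) = 2.48 × 10^-13 m

Since λ ∝ 1/√m at constant kinetic energy, the lighter particle has the longer wavelength.

The neutron has the longer de Broglie wavelength.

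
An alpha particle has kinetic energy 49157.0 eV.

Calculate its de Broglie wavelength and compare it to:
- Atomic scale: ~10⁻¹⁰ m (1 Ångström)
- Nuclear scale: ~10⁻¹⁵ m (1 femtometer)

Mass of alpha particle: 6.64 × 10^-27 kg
λ = 6.48 × 10^-14 m, which is between nuclear and atomic scales.

Using λ = h/√(2mKE):

KE = 49157.0 eV = 7.876 × 10^-15 J

λ = h/√(2mKE)
λ = (6.626 × 10^-34 J·s) / √(2 × 6.64 × 10^-27 kg × 7.876 × 10^-15 J)
λ = 6.48 × 10^-14 m

Comparison:
- Atomic scale (10⁻¹⁰ m): λ is 0.00065× this size
- Nuclear scale (10⁻¹⁵ m): λ is 65× this size

The wavelength is between nuclear and atomic scales.

This wavelength is appropriate for probing atomic structure but too large for nuclear physics experiments.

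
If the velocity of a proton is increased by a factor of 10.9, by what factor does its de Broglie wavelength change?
The wavelength decreases by a factor of 10.9.

From λ = h/(mv), the wavelength is inversely proportional to velocity:

λ ∝ 1/v

If v → 10.9v, then λ → λ/10.9

When velocity is increased by a factor of 10.9, the wavelength decreases by a factor of 10.9.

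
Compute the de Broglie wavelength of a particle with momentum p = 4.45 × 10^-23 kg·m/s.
1.49 × 10^-11 m

Using the de Broglie relation λ = h/p:

λ = h/p
λ = (6.626 × 10^-34 J·s) / (4.45 × 10^-23 kg·m/s)
λ = 1.49 × 10^-11 m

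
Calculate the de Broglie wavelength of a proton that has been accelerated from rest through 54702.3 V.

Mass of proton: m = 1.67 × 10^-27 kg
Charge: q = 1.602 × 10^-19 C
1.22 × 10^-13 m

When a particle is accelerated through voltage V, it gains kinetic energy KE = qV.

The de Broglie wavelength is then λ = h/√(2mqV):

λ = h/√(2mqV)
λ = (6.626 × 10^-34 J·s) / √(2 × 1.67 × 10^-27 kg × 1.602 × 10^-19 C × 54702.3 V)
λ = 1.22 × 10^-13 m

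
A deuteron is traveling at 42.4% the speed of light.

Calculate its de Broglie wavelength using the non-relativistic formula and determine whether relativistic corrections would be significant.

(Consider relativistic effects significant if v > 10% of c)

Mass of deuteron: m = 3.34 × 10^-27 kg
Yes, relativistic corrections are needed.

Using the non-relativistic de Broglie formula λ = h/(mv):

v = 42.4% × c = 1.271 × 10^8 m/s

λ = h/(mv)
λ = (6.626 × 10^-34 J·s) / (3.34 × 10^-27 kg × 1.271 × 10^8 m/s)
λ = 1.56 × 10^-15 m

Since v = 42.4% of c > 10% of c, relativistic corrections ARE significant and the actual wavelength would differ from this non-relativistic estimate.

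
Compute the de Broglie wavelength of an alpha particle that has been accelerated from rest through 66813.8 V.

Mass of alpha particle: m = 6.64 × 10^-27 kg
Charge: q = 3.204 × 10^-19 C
3.93 × 10^-14 m

When a particle is accelerated through voltage V, it gains kinetic energy KE = qV.

The de Broglie wavelength is then λ = h/√(2mqV):

λ = h/√(2mqV)
λ = (6.626 × 10^-34 J·s) / √(2 × 6.64 × 10^-27 kg × 3.204 × 10^-19 C × 66813.8 V)
λ = 3.93 × 10^-14 m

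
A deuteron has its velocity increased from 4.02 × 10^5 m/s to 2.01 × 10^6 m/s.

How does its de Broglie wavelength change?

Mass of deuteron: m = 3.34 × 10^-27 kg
The wavelength decreases by a factor of 5.

Using λ = h/(mv):

Initial wavelength: λ₁ = h/(mv₁) = 4.93 × 10^-13 m
Final wavelength: λ₂ = h/(mv₂) = 9.87 × 10^-14 m

Since λ ∝ 1/v, when velocity increases by a factor of 5, the wavelength decreases by a factor of 5.

λ₂/λ₁ = v₁/v₂ = 1/5

The wavelength decreases by a factor of 5.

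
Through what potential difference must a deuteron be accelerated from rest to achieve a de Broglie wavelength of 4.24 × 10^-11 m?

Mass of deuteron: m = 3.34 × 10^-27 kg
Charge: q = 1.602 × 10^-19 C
2.28 × 10^-1 V

From λ = h/√(2mqV), we solve for V:

λ² = h²/(2mqV)
V = h²/(2mqλ²)
V = (6.626 × 10^-34 J·s)² / (2 × 3.34 × 10^-27 kg × 1.602 × 10^-19 C × (4.24 × 10^-11 m)²)
V = 2.28 × 10^-1 V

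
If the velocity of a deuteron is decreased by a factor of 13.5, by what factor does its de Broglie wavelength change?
The wavelength increases by a factor of 13.5.

From λ = h/(mv), the wavelength is inversely proportional to velocity:

λ ∝ 1/v

If v → v/13.5, then λ → 13.5λ

When velocity is decreased by a factor of 13.5, the wavelength increases by a factor of 13.5.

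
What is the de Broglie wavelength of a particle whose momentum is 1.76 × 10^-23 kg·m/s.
3.76 × 10^-11 m

Using the de Broglie relation λ = h/p:

λ = h/p
λ = (6.626 × 10^-34 J·s) / (1.76 × 10^-23 kg·m/s)
λ = 3.76 × 10^-11 m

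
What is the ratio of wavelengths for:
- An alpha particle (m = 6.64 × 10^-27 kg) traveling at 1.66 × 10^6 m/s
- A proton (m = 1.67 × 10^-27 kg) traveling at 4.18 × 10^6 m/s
λ₁/λ₂ = 0.633

Using λ = h/(mv):

λ₁ = h/(m₁v₁) = 6.01 × 10^-14 m
λ₂ = h/(m₂v₂) = 9.49 × 10^-14 m

Ratio λ₁/λ₂ = (m₂v₂)/(m₁v₁)
         = (1.67 × 10^-27 kg × 4.18 × 10^6 m/s) / (6.64 × 10^-27 kg × 1.66 × 10^6 m/s)
         = 0.633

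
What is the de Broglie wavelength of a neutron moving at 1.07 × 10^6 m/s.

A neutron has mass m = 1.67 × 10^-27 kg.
3.71 × 10^-13 m

Using the de Broglie relation λ = h/(mv):

λ = h/(mv)
λ = (6.626 × 10^-34 J·s) / (1.67 × 10^-27 kg × 1.07 × 10^6 m/s)
λ = 3.71 × 10^-13 m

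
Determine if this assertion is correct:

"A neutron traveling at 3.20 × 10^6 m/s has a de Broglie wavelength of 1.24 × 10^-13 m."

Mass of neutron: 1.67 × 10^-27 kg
True

The claim is correct.

Using λ = h/(mv):
λ = (6.626 × 10^-34 J·s) / (1.67 × 10^-27 kg × 3.20 × 10^6 m/s)
λ = 1.24 × 10^-13 m

This matches the claimed value.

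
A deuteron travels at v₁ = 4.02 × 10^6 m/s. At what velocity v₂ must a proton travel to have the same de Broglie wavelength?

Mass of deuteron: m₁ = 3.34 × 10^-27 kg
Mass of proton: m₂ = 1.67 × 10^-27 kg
v₂ = 8.04 × 10^6 m/s

For equal de Broglie wavelengths: λ₁ = λ₂

h/(m₁v₁) = h/(m₂v₂)
m₁v₁ = m₂v₂
v₂ = v₁ · (m₁/m₂)

v₂ = 4.02 × 10^6 m/s × (3.34 × 10^-27 kg / 1.67 × 10^-27 kg)
v₂ = 8.04 × 10^6 m/s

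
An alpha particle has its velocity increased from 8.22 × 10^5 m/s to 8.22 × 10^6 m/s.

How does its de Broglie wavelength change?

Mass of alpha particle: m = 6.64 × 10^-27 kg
The wavelength decreases by a factor of 10.

Using λ = h/(mv):

Initial wavelength: λ₁ = h/(mv₁) = 1.21 × 10^-13 m
Final wavelength: λ₂ = h/(mv₂) = 1.21 × 10^-14 m

Since λ ∝ 1/v, when velocity increases by a factor of 10, the wavelength decreases by a factor of 10.

λ₂/λ₁ = v₁/v₂ = 1/10

The wavelength decreases by a factor of 10.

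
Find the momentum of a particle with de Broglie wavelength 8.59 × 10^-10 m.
7.71 × 10^-25 kg·m/s

From the de Broglie relation λ = h/p, we solve for p:

p = h/λ
p = (6.626 × 10^-34 J·s) / (8.59 × 10^-10 m)
p = 7.71 × 10^-25 kg·m/s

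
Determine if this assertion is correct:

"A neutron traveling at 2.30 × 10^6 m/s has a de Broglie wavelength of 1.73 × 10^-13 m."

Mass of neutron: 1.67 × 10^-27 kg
True

The claim is correct.

Using λ = h/(mv):
λ = (6.626 × 10^-34 J·s) / (1.67 × 10^-27 kg × 2.30 × 10^6 m/s)
λ = 1.73 × 10^-13 m

This matches the claimed value.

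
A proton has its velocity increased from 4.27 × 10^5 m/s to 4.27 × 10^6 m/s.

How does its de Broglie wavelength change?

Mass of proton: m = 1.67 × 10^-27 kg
The wavelength decreases by a factor of 10.

Using λ = h/(mv):

Initial wavelength: λ₁ = h/(mv₁) = 9.29 × 10^-13 m
Final wavelength: λ₂ = h/(mv₂) = 9.29 × 10^-14 m

Since λ ∝ 1/v, when velocity increases by a factor of 10, the wavelength decreases by a factor of 10.

λ₂/λ₁ = v₁/v₂ = 1/10

The wavelength decreases by a factor of 10.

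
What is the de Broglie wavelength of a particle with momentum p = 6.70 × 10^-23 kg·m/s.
9.89 × 10^-12 m

Using the de Broglie relation λ = h/p:

λ = h/p
λ = (6.626 × 10^-34 J·s) / (6.70 × 10^-23 kg·m/s)
λ = 9.89 × 10^-12 m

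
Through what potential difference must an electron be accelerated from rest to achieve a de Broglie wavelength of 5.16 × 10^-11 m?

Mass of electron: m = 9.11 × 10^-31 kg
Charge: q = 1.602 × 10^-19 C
565 V

From λ = h/√(2mqV), we solve for V:

λ² = h²/(2mqV)
V = h²/(2mqλ²)
V = (6.626 × 10^-34 J·s)² / (2 × 9.11 × 10^-31 kg × 1.602 × 10^-19 C × (5.16 × 10^-11 m)²)
V = 565 V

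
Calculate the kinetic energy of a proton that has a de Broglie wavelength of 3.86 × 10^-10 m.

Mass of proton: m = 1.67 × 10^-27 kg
8.82 × 10^-22 J (or 5.51 × 10^-3 eV)

From λ = h/√(2mKE), we solve for KE:

λ² = h²/(2mKE)
KE = h²/(2mλ²)
KE = (6.626 × 10^-34 J·s)² / (2 × 1.67 × 10^-27 kg × (3.86 × 10^-10 m)²)
KE = 8.82 × 10^-22 J
KE = 5.51 × 10^-3 eV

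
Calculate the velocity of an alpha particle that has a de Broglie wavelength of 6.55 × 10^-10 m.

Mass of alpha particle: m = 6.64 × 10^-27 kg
1.52 × 10^2 m/s

From the de Broglie relation λ = h/(mv), we solve for v:

v = h/(mλ)
v = (6.626 × 10^-34 J·s) / (6.64 × 10^-27 kg × 6.55 × 10^-10 m)
v = 1.52 × 10^2 m/s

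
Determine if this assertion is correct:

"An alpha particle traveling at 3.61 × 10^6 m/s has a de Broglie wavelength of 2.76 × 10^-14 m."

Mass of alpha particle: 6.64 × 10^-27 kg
True

The claim is correct.

Using λ = h/(mv):
λ = (6.626 × 10^-34 J·s) / (6.64 × 10^-27 kg × 3.61 × 10^6 m/s)
λ = 2.76 × 10^-14 m

This matches the claimed value.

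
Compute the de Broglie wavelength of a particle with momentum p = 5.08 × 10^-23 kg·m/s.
1.30 × 10^-11 m

Using the de Broglie relation λ = h/p:

λ = h/p
λ = (6.626 × 10^-34 J·s) / (5.08 × 10^-23 kg·m/s)
λ = 1.30 × 10^-11 m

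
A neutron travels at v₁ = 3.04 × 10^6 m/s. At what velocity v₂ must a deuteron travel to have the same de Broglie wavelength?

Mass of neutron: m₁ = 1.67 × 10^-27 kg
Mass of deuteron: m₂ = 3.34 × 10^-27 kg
v₂ = 1.52 × 10^6 m/s

For equal de Broglie wavelengths: λ₁ = λ₂

h/(m₁v₁) = h/(m₂v₂)
m₁v₁ = m₂v₂
v₂ = v₁ · (m₁/m₂)

v₂ = 3.04 × 10^6 m/s × (1.67 × 10^-27 kg / 3.34 × 10^-27 kg)
v₂ = 1.52 × 10^6 m/s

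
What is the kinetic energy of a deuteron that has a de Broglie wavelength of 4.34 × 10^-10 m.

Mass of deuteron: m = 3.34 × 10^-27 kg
3.49 × 10^-22 J (or 2.18 × 10^-3 eV)

From λ = h/√(2mKE), we solve for KE:

λ² = h²/(2mKE)
KE = h²/(2mλ²)
KE = (6.626 × 10^-34 J·s)² / (2 × 3.34 × 10^-27 kg × (4.34 × 10^-10 m)²)
KE = 3.49 × 10^-22 J
KE = 2.18 × 10^-3 eV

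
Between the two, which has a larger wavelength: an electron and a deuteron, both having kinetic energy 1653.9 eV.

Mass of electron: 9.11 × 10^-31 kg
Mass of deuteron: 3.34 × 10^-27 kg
The electron has the longer wavelength.

Using λ = h/√(2mKE):

For electron: λ₁ = h/√(2m₁KE) = 3.02 × 10^-11 m
For deuteron: λ₂ = h/√(2m₂KE) = 4.98 × 10^-13 m

Since λ ∝ 1/√m at constant kinetic energy, the lighter particle has the longer wavelength.

The electron has the longer de Broglie wavelength.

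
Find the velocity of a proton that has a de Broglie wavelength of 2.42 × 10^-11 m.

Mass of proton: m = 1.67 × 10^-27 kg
1.64 × 10^4 m/s

From the de Broglie relation λ = h/(mv), we solve for v:

v = h/(mλ)
v = (6.626 × 10^-34 J·s) / (1.67 × 10^-27 kg × 2.42 × 10^-11 m)
v = 1.64 × 10^4 m/s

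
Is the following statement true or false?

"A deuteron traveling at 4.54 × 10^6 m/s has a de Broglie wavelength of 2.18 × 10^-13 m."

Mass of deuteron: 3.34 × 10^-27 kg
False

The claim is incorrect.

Using λ = h/(mv):
λ = (6.626 × 10^-34 J·s) / (3.34 × 10^-27 kg × 4.54 × 10^6 m/s)
λ = 4.37 × 10^-14 m

The actual wavelength differs from the claimed 2.18 × 10^-13 m.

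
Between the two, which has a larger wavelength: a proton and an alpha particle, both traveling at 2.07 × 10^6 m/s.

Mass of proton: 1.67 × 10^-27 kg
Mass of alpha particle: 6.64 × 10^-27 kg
The proton has the longer wavelength.

Using λ = h/(mv), since both particles have the same velocity, the wavelength depends only on mass.

For proton: λ₁ = h/(m₁v) = 1.92 × 10^-13 m
For alpha particle: λ₂ = h/(m₂v) = 4.82 × 10^-14 m

Since λ ∝ 1/m at constant velocity, the lighter particle has the longer wavelength.

The proton has the longer de Broglie wavelength.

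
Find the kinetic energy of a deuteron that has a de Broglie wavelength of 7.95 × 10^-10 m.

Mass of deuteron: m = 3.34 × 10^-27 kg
1.04 × 10^-22 J (or 6.49 × 10^-4 eV)

From λ = h/√(2mKE), we solve for KE:

λ² = h²/(2mKE)
KE = h²/(2mλ²)
KE = (6.626 × 10^-34 J·s)² / (2 × 3.34 × 10^-27 kg × (7.95 × 10^-10 m)²)
KE = 1.04 × 10^-22 J
KE = 6.49 × 10^-4 eV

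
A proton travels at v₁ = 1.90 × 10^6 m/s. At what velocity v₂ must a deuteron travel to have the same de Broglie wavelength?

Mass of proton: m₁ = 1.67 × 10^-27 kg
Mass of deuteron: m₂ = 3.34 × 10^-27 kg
v₂ = 9.50 × 10^5 m/s

For equal de Broglie wavelengths: λ₁ = λ₂

h/(m₁v₁) = h/(m₂v₂)
m₁v₁ = m₂v₂
v₂ = v₁ · (m₁/m₂)

v₂ = 1.90 × 10^6 m/s × (1.67 × 10^-27 kg / 3.34 × 10^-27 kg)
v₂ = 9.50 × 10^5 m/s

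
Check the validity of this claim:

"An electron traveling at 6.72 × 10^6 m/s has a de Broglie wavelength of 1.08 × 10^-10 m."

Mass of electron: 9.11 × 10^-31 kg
True

The claim is correct.

Using λ = h/(mv):
λ = (6.626 × 10^-34 J·s) / (9.11 × 10^-31 kg × 6.72 × 10^6 m/s)
λ = 1.08 × 10^-10 m

This matches the claimed value.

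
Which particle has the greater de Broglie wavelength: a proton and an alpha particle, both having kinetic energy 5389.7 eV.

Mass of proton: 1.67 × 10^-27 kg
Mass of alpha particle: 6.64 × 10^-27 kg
The proton has the longer wavelength.

Using λ = h/√(2mKE):

For proton: λ₁ = h/√(2m₁KE) = 3.90 × 10^-13 m
For alpha particle: λ₂ = h/√(2m₂KE) = 1.96 × 10^-13 m

Since λ ∝ 1/√m at constant kinetic energy, the lighter particle has the longer wavelength.

The proton has the longer de Broglie wavelength.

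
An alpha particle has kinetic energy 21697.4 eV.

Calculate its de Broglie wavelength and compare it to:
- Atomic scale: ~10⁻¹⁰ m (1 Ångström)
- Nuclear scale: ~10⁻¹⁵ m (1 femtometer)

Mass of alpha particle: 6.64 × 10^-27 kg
λ = 9.75 × 10^-14 m, which is between nuclear and atomic scales.

Using λ = h/√(2mKE):

KE = 21697.4 eV = 3.476 × 10^-15 J

λ = h/√(2mKE)
λ = (6.626 × 10^-34 J·s) / √(2 × 6.64 × 10^-27 kg × 3.476 × 10^-15 J)
λ = 9.75 × 10^-14 m

Comparison:
- Atomic scale (10⁻¹⁰ m): λ is 0.00098× this size
- Nuclear scale (10⁻¹⁵ m): λ is 98× this size

The wavelength is between nuclear and atomic scales.

This wavelength is appropriate for probing atomic structure but too large for nuclear physics experiments.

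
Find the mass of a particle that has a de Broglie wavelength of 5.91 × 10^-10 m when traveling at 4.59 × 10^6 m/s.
2.44 × 10^-31 kg

From the de Broglie relation λ = h/(mv), we solve for m:

m = h/(λv)
m = (6.626 × 10^-34 J·s) / (5.91 × 10^-10 m × 4.59 × 10^6 m/s)
m = 2.44 × 10^-31 kg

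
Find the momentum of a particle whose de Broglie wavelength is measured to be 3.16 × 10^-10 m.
2.10 × 10^-24 kg·m/s

From the de Broglie relation λ = h/p, we solve for p:

p = h/λ
p = (6.626 × 10^-34 J·s) / (3.16 × 10^-10 m)
p = 2.10 × 10^-24 kg·m/s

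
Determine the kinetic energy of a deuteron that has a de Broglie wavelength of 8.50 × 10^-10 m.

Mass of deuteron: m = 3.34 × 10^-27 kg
9.10 × 10^-23 J (or 5.68 × 10^-4 eV)

From λ = h/√(2mKE), we solve for KE:

λ² = h²/(2mKE)
KE = h²/(2mλ²)
KE = (6.626 × 10^-34 J·s)² / (2 × 3.34 × 10^-27 kg × (8.50 × 10^-10 m)²)
KE = 9.10 × 10^-23 J
KE = 5.68 × 10^-4 eV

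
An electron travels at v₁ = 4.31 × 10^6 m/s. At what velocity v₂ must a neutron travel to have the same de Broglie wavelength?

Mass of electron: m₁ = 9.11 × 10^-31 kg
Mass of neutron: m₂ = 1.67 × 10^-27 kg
v₂ = 2.35 × 10^3 m/s

For equal de Broglie wavelengths: λ₁ = λ₂

h/(m₁v₁) = h/(m₂v₂)
m₁v₁ = m₂v₂
v₂ = v₁ · (m₁/m₂)

v₂ = 4.31 × 10^6 m/s × (9.11 × 10^-31 kg / 1.67 × 10^-27 kg)
v₂ = 2.35 × 10^3 m/s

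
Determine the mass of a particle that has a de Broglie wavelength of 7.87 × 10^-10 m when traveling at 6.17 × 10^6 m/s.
1.36 × 10^-31 kg

From the de Broglie relation λ = h/(mv), we solve for m:

m = h/(λv)
m = (6.626 × 10^-34 J·s) / (7.87 × 10^-10 m × 6.17 × 10^6 m/s)
m = 1.36 × 10^-31 kg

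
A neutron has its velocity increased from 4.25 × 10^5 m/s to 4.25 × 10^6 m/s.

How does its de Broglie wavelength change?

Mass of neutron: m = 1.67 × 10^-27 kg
The wavelength decreases by a factor of 10.

Using λ = h/(mv):

Initial wavelength: λ₁ = h/(mv₁) = 9.34 × 10^-13 m
Final wavelength: λ₂ = h/(mv₂) = 9.34 × 10^-14 m

Since λ ∝ 1/v, when velocity increases by a factor of 10, the wavelength decreases by a factor of 10.

λ₂/λ₁ = v₁/v₂ = 1/10

The wavelength decreases by a factor of 10.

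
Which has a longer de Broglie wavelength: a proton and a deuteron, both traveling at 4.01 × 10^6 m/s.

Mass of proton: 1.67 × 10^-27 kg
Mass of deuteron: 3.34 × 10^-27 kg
The proton has the longer wavelength.

Using λ = h/(mv), since both particles have the same velocity, the wavelength depends only on mass.

For proton: λ₁ = h/(m₁v) = 9.89 × 10^-14 m
For deuteron: λ₂ = h/(m₂v) = 4.95 × 10^-14 m

Since λ ∝ 1/m at constant velocity, the lighter particle has the longer wavelength.

The proton has the longer de Broglie wavelength.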